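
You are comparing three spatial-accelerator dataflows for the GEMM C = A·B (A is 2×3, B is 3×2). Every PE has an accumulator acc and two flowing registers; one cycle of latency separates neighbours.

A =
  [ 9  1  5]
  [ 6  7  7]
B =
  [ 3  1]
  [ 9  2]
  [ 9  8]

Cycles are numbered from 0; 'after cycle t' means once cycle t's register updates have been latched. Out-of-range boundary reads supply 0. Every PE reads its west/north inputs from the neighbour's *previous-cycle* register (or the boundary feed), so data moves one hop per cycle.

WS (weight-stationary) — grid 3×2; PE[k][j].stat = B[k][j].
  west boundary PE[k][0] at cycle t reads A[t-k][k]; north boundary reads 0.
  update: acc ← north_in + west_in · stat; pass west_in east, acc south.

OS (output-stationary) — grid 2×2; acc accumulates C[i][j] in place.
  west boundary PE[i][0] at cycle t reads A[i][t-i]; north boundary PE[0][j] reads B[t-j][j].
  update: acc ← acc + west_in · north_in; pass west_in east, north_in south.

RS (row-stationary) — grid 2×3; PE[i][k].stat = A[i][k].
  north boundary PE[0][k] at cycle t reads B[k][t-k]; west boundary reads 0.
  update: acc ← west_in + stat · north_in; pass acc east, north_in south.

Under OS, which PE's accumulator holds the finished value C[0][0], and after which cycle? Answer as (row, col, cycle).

(row, col, cycle) = (0, 0, 2)

OS — PE[0][0] is where C[0][0] collects:
  @0  [0,0]  acc 27  |  →9  ↓3
  @1  [0,0]  acc 36  |  →1  ↓9
  @2  [0,0]  acc 81  |  →5  ↓9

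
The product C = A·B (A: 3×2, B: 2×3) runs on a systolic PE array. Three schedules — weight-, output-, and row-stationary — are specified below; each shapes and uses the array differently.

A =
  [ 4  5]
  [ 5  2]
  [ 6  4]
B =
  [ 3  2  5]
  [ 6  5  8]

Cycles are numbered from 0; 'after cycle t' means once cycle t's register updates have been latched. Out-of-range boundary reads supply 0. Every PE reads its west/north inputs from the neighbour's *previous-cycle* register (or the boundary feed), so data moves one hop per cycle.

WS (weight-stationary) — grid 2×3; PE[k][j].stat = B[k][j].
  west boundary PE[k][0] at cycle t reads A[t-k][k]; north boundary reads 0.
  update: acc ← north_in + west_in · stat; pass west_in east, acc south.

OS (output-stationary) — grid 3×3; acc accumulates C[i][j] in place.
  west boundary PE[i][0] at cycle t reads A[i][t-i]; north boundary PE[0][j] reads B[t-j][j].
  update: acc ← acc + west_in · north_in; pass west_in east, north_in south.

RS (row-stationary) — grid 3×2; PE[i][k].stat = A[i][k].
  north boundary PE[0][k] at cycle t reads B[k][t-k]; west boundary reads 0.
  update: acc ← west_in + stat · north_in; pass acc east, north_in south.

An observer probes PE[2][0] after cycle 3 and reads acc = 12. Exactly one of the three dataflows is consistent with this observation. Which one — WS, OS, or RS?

dataflow = RS

— WS: 2×3 array has no PE[2][0].
OS [3×3] PE[2][0] across cycles:
  [0] (2,0) acc=0 (h:0 v:0)
  [1] (2,0) acc=0 (h:0 v:0)
  [2] (2,0) acc=18 (h:6 v:3)
  [3] (2,0) acc=42 (h:4 v:6)
RS [3×2] PE[2][0] across cycles:
  [0] (2,0) acc=0 (h:0 v:0)
  [1] (2,0) acc=0 (h:0 v:0)
  [2] (2,0) acc=18 (h:18 v:3)
  [3] (2,0) acc=12 (h:12 v:2)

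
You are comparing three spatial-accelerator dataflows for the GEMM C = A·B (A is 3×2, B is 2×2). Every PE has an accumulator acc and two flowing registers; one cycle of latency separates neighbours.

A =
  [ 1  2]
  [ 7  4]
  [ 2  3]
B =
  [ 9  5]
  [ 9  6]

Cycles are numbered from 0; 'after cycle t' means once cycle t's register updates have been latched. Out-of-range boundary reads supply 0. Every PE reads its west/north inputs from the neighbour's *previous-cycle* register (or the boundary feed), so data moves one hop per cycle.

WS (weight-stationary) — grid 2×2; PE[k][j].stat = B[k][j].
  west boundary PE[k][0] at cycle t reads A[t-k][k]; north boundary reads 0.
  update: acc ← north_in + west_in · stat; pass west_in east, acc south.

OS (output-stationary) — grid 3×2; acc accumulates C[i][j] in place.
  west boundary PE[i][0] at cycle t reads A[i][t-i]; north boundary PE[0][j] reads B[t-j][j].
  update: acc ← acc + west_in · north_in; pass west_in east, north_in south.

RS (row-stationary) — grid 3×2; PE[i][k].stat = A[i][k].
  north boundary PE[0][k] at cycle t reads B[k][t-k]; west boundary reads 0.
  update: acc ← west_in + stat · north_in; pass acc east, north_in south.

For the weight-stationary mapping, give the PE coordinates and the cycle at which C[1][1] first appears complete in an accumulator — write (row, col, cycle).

WS: C[1][1] accumulates in PE[1][1]:
  c0 r1c1: 0 / 0 / 0
  c1 r1c1: 0 / 0 / 0
  c2 r1c1: 17 / 2 / 17
  c3 r1c1: 59 / 4 / 59

(row, col, cycle) = (1, 1, 3)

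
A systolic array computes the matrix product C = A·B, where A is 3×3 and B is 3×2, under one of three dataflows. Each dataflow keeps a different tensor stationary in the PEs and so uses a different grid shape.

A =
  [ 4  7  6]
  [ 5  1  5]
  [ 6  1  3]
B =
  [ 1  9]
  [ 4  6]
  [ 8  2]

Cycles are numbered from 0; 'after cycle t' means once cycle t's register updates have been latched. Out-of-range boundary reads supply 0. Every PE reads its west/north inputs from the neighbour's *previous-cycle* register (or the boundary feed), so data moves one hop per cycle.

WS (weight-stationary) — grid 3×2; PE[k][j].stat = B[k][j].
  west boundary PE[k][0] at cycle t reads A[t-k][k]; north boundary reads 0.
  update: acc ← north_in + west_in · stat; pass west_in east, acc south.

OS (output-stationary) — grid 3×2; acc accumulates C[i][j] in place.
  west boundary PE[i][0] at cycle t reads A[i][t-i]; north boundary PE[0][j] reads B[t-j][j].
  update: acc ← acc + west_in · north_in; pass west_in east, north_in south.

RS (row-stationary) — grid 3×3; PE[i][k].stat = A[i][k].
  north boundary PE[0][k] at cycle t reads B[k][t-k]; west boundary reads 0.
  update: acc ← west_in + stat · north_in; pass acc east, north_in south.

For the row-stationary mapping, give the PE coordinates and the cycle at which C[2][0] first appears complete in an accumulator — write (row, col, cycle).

(row, col, cycle) = (2, 2, 4)

RS: C[2][0] accumulates in PE[2][2]:
  step 0 · PE2,2: acc=0; fwd→0 fwd↓0
  step 1 · PE2,2: acc=0; fwd→0 fwd↓0
  step 2 · PE2,2: acc=0; fwd→0 fwd↓0
  step 3 · PE2,2: acc=0; fwd→0 fwd↓0
  step 4 · PE2,2: acc=34; fwd→34 fwd↓8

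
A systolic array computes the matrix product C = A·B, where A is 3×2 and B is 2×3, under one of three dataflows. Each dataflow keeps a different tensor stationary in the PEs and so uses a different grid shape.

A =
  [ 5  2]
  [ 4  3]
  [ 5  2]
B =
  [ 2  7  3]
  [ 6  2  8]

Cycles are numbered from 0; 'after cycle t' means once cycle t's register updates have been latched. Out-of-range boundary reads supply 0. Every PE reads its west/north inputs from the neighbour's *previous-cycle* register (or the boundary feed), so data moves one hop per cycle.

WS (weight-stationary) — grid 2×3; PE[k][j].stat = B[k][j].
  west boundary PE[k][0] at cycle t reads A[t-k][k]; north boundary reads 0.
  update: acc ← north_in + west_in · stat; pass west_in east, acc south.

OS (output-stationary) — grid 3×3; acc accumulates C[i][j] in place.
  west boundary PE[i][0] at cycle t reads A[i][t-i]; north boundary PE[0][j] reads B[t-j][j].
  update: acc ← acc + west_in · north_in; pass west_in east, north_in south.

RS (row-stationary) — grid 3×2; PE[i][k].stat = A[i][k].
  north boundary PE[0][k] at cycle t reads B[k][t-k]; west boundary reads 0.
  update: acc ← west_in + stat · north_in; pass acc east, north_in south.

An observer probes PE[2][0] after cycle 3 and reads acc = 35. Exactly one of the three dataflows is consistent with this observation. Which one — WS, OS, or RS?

dataflow = RS

WS (2×3): PE[2][0] does not exist.
— OS: 3×3; PE[2][0] trace:
  t=0 PE[2][0]: acc=0 h=0 v=0
  t=1 PE[2][0]: acc=0 h=0 v=0
  t=2 PE[2][0]: acc=10 h=5 v=2
  t=3 PE[2][0]: acc=22 h=2 v=6
— RS: 3×2; PE[2][0] trace:
  t=0 PE[2][0]: acc=0 h=0 v=0
  t=1 PE[2][0]: acc=0 h=0 v=0
  t=2 PE[2][0]: acc=10 h=10 v=2
  t=3 PE[2][0]: acc=35 h=35 v=7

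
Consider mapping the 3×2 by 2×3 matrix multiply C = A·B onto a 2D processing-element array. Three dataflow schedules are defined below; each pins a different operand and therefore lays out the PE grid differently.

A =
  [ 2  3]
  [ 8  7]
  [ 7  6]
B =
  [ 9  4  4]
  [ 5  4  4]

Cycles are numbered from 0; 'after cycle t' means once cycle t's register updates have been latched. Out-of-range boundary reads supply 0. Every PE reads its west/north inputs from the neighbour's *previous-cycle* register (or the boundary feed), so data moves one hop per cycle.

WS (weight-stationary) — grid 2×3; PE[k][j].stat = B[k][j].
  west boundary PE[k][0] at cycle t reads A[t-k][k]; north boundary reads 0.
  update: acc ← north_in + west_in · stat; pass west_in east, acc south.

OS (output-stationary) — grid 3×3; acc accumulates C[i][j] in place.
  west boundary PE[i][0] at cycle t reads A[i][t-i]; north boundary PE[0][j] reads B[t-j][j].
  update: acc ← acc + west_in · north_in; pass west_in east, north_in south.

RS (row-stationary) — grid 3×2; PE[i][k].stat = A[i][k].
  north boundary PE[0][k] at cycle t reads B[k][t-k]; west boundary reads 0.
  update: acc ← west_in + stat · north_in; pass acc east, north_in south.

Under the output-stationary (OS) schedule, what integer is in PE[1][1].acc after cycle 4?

PE[1][1].acc = 60

OS 3×3: PE[1][1] cycle-by-cycle (with neighbour feeds):
  step 0 · PE0,1: acc=0; fwd→0 fwd↓0
  step 0 · PE1,0: acc=0; fwd→0 fwd↓0
  step 0 · PE1,1: acc=0; fwd→0 fwd↓0
  step 1 · PE0,1: acc=8; fwd→2 fwd↓4
  step 1 · PE1,0: acc=72; fwd→8 fwd↓9
  step 1 · PE1,1: acc=0; fwd→0 fwd↓0
  step 2 · PE0,1: acc=20; fwd→3 fwd↓4
  step 2 · PE1,0: acc=107; fwd→7 fwd↓5
  step 2 · PE1,1: acc=32; fwd→8 fwd↓4
  step 3 · PE0,1: acc=20; fwd→0 fwd↓0
  step 3 · PE1,0: acc=107; fwd→0 fwd↓0
  step 3 · PE1,1: acc=60; fwd→7 fwd↓4
  step 4 · PE0,1: acc=20; fwd→0 fwd↓0
  step 4 · PE1,0: acc=107; fwd→0 fwd↓0
  step 4 · PE1,1: acc=60; fwd→0 fwd↓0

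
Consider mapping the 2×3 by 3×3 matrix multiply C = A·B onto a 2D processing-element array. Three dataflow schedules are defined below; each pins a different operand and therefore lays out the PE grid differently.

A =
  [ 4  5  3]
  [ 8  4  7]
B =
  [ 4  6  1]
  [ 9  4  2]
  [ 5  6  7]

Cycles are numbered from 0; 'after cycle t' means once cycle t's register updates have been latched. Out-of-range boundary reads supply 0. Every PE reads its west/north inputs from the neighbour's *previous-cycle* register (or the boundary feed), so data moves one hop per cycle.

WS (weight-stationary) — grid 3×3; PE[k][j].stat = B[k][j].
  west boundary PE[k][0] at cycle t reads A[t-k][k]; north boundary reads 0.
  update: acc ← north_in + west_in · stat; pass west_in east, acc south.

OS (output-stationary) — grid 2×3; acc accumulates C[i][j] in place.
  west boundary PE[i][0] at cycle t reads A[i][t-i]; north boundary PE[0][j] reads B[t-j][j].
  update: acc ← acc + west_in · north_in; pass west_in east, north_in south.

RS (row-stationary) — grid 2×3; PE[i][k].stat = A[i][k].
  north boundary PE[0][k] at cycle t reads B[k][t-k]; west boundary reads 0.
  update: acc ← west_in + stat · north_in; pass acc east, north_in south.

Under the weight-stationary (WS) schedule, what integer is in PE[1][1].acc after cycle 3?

PE[1][1].acc = 64

WS 3×3: PE[1][1] cycle-by-cycle (with neighbour feeds):
  @0  [0,1]  acc 0  |  →0  ↓0
  @0  [1,0]  acc 0  |  →0  ↓0
  @0  [1,1]  acc 0  |  →0  ↓0
  @1  [0,1]  acc 24  |  →4  ↓24
  @1  [1,0]  acc 61  |  →5  ↓61
  @1  [1,1]  acc 0  |  →0  ↓0
  @2  [0,1]  acc 48  |  →8  ↓48
  @2  [1,0]  acc 68  |  →4  ↓68
  @2  [1,1]  acc 44  |  →5  ↓44
  @3  [0,1]  acc 0  |  →0  ↓0
  @3  [1,0]  acc 0  |  →0  ↓0
  @3  [1,1]  acc 64  |  →4  ↓64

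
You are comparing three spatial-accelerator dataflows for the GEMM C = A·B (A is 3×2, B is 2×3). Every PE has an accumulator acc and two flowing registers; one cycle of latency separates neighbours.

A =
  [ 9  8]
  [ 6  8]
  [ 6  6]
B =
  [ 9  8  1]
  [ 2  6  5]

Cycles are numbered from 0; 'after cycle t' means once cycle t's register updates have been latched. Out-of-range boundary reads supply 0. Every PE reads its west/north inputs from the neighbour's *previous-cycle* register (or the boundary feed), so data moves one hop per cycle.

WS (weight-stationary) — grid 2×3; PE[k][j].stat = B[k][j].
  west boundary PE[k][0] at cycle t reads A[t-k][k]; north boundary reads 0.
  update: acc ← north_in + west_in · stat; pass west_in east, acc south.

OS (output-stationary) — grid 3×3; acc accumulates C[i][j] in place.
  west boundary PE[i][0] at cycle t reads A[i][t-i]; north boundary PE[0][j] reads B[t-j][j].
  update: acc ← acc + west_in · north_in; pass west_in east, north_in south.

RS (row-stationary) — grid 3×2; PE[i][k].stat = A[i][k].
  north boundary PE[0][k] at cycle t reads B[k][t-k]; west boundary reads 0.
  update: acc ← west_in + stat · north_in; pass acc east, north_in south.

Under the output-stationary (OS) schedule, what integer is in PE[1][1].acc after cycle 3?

PE[1][1].acc = 96

OS 3×3: PE[1][1] cycle-by-cycle (with neighbour feeds):
  @0  [0,1]  acc 0  |  →0  ↓0
  @0  [1,0]  acc 0  |  →0  ↓0
  @0  [1,1]  acc 0  |  →0  ↓0
  @1  [0,1]  acc 72  |  →9  ↓8
  @1  [1,0]  acc 54  |  →6  ↓9
  @1  [1,1]  acc 0  |  →0  ↓0
  @2  [0,1]  acc 120  |  →8  ↓6
  @2  [1,0]  acc 70  |  →8  ↓2
  @2  [1,1]  acc 48  |  →6  ↓8
  @3  [0,1]  acc 120  |  →0  ↓0
  @3  [1,0]  acc 70  |  →0  ↓0
  @3  [1,1]  acc 96  |  →8  ↓6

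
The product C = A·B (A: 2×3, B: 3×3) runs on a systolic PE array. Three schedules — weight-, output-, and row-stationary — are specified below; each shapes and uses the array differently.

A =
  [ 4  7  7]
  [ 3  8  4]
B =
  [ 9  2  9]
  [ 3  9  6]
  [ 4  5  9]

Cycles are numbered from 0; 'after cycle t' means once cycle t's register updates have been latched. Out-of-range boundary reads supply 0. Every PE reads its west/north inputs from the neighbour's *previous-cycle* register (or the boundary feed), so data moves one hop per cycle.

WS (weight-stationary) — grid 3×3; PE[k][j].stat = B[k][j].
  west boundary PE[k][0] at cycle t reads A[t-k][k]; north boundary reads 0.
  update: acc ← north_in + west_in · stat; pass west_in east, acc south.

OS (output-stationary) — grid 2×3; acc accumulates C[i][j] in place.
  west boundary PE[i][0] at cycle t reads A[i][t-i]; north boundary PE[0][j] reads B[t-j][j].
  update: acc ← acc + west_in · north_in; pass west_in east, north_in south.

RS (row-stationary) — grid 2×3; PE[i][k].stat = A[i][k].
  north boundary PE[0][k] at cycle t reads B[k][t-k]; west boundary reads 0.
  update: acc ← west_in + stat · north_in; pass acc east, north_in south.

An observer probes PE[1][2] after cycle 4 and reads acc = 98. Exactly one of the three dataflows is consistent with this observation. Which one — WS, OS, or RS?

dataflow = RS

WS (3×3 grid), PE[1][2]:
  0: (1,2).acc=0  regs=<0,0>
  1: (1,2).acc=0  regs=<0,0>
  2: (1,2).acc=0  regs=<0,0>
  3: (1,2).acc=78  regs=<7,78>
  4: (1,2).acc=75  regs=<8,75>
OS (2×3 grid), PE[1][2]:
  0: (1,2).acc=0  regs=<0,0>
  1: (1,2).acc=0  regs=<0,0>
  2: (1,2).acc=0  regs=<0,0>
  3: (1,2).acc=27  regs=<3,9>
  4: (1,2).acc=75  regs=<8,6>
RS (2×3 grid), PE[1][2]:
  0: (1,2).acc=0  regs=<0,0>
  1: (1,2).acc=0  regs=<0,0>
  2: (1,2).acc=0  regs=<0,0>
  3: (1,2).acc=67  regs=<67,4>
  4: (1,2).acc=98  regs=<98,5>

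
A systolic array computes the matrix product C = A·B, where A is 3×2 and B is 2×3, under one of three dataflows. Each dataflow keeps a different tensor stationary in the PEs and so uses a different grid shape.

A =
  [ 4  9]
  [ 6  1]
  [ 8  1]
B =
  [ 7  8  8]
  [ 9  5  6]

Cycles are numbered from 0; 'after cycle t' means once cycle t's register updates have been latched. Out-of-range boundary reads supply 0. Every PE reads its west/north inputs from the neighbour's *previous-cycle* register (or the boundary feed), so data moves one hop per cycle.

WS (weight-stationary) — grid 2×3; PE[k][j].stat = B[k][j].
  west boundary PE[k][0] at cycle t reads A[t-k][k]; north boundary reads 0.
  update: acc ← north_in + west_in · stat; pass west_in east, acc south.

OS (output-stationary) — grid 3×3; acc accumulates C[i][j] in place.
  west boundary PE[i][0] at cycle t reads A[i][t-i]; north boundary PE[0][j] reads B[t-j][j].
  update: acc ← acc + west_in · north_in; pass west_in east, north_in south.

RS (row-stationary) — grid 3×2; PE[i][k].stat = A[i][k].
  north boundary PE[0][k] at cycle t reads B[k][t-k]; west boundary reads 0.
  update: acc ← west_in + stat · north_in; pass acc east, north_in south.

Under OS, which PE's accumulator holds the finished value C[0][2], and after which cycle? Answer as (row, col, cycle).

(row, col, cycle) = (0, 2, 3)

Under OS, C[0][2] lands at PE[0][2]:
  after 0 — PE[0][2] acc=0, pass-E 0, pass-S 0
  after 1 — PE[0][2] acc=0, pass-E 0, pass-S 0
  after 2 — PE[0][2] acc=32, pass-E 4, pass-S 8
  after 3 — PE[0][2] acc=86, pass-E 9, pass-S 6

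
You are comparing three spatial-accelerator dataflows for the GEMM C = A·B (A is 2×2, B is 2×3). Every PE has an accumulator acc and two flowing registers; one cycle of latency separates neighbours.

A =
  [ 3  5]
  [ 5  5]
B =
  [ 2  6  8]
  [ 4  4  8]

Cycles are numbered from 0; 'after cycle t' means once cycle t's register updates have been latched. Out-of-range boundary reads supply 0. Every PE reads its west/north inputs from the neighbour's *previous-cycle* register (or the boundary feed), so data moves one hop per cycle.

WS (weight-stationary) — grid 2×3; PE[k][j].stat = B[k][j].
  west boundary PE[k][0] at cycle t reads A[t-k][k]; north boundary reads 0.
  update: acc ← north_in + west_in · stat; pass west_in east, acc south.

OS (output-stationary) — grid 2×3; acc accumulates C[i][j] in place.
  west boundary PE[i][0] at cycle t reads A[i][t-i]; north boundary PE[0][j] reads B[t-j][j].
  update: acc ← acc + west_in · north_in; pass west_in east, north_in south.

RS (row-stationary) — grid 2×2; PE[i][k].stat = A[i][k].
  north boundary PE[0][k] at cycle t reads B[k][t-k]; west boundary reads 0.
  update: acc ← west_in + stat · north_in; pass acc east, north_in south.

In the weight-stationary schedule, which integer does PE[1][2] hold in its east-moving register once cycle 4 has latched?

register = 5

WS 2×3: PE[1][2] cycle-by-cycle (with neighbour feeds):
  cycle 0: PE[0][2] → acc 0, east 0, south 0
  cycle 0: PE[1][1] → acc 0, east 0, south 0
  cycle 0: PE[1][2] → acc 0, east 0, south 0
  cycle 1: PE[0][2] → acc 0, east 0, south 0
  cycle 1: PE[1][1] → acc 0, east 0, south 0
  cycle 1: PE[1][2] → acc 0, east 0, south 0
  cycle 2: PE[0][2] → acc 24, east 3, south 24
  cycle 2: PE[1][1] → acc 38, east 5, south 38
  cycle 2: PE[1][2] → acc 0, east 0, south 0
  cycle 3: PE[0][2] → acc 40, east 5, south 40
  cycle 3: PE[1][1] → acc 50, east 5, south 50
  cycle 3: PE[1][2] → acc 64, east 5, south 64
  cycle 4: PE[0][2] → acc 0, east 0, south 0
  cycle 4: PE[1][1] → acc 0, east 0, south 0
  cycle 4: PE[1][2] → acc 80, east 5, south 80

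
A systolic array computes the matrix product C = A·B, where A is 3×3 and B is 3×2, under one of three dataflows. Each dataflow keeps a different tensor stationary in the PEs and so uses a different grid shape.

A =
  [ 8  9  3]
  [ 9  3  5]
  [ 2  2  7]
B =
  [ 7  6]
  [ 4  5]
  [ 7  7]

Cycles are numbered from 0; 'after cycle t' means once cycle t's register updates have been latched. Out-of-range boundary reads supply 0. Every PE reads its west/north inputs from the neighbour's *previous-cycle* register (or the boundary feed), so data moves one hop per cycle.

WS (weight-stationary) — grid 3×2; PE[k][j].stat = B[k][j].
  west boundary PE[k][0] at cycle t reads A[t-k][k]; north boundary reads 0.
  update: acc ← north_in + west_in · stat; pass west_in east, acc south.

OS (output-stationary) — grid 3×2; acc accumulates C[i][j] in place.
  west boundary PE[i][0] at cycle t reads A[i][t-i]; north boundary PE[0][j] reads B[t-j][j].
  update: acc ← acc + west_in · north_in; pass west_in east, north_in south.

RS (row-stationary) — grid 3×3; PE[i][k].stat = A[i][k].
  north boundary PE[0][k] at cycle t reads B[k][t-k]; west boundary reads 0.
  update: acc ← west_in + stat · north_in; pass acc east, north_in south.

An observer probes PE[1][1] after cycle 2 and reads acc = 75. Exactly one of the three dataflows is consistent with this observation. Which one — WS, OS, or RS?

Under WS (3×2), PE[1][1]:
  step 0 · PE1,1: acc=0; fwd→0 fwd↓0
  step 1 · PE1,1: acc=0; fwd→0 fwd↓0
  step 2 · PE1,1: acc=93; fwd→9 fwd↓93
Under OS (3×2), PE[1][1]:
  step 0 · PE1,1: acc=0; fwd→0 fwd↓0
  step 1 · PE1,1: acc=0; fwd→0 fwd↓0
  step 2 · PE1,1: acc=54; fwd→9 fwd↓6
Under RS (3×3), PE[1][1]:
  step 0 · PE1,1: acc=0; fwd→0 fwd↓0
  step 1 · PE1,1: acc=0; fwd→0 fwd↓0
  step 2 · PE1,1: acc=75; fwd→75 fwd↓4

dataflow = RS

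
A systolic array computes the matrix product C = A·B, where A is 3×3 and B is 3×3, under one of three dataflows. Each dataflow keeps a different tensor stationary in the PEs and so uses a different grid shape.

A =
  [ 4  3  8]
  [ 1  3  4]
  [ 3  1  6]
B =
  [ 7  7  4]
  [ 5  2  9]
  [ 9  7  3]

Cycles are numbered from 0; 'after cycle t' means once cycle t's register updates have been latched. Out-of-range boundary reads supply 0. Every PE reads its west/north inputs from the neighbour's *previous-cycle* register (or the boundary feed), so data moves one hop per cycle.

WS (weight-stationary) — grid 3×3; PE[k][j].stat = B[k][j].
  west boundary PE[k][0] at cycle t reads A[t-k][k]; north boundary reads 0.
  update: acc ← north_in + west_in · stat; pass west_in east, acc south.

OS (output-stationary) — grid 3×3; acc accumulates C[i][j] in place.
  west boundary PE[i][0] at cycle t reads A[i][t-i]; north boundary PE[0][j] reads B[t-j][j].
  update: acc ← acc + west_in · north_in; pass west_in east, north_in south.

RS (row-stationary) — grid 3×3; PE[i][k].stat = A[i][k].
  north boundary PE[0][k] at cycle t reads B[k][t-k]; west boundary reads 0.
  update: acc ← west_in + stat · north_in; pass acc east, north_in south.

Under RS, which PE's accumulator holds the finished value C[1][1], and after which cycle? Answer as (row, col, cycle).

(row, col, cycle) = (1, 2, 4)

RS: C[1][1] accumulates in PE[1][2]:
  t=0 PE[1][2]: acc=0 h=0 v=0
  t=1 PE[1][2]: acc=0 h=0 v=0
  t=2 PE[1][2]: acc=0 h=0 v=0
  t=3 PE[1][2]: acc=58 h=58 v=9
  t=4 PE[1][2]: acc=41 h=41 v=7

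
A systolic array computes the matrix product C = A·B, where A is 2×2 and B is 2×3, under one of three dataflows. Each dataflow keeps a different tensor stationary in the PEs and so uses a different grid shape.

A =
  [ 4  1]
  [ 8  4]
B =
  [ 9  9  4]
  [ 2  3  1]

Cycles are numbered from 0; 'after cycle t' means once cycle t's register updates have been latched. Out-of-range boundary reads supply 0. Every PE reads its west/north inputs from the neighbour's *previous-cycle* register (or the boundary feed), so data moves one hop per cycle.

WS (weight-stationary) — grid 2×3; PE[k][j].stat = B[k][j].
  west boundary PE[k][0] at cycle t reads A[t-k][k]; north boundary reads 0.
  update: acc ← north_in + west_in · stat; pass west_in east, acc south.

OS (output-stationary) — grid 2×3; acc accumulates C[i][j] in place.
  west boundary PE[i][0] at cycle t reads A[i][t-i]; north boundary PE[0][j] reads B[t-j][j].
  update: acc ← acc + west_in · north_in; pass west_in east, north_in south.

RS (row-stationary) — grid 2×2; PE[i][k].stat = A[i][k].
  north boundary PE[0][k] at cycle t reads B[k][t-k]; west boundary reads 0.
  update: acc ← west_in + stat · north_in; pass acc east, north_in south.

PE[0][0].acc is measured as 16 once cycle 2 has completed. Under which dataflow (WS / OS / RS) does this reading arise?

WS (2×3 grid), PE[0][0]:
  c0 r0c0: 36 / 4 / 36
  c1 r0c0: 72 / 8 / 72
  c2 r0c0: 0 / 0 / 0
OS (2×3 grid), PE[0][0]:
  c0 r0c0: 36 / 4 / 9
  c1 r0c0: 38 / 1 / 2
  c2 r0c0: 38 / 0 / 0
RS (2×2 grid), PE[0][0]:
  c0 r0c0: 36 / 36 / 9
  c1 r0c0: 36 / 36 / 9
  c2 r0c0: 16 / 16 / 4

dataflow = RS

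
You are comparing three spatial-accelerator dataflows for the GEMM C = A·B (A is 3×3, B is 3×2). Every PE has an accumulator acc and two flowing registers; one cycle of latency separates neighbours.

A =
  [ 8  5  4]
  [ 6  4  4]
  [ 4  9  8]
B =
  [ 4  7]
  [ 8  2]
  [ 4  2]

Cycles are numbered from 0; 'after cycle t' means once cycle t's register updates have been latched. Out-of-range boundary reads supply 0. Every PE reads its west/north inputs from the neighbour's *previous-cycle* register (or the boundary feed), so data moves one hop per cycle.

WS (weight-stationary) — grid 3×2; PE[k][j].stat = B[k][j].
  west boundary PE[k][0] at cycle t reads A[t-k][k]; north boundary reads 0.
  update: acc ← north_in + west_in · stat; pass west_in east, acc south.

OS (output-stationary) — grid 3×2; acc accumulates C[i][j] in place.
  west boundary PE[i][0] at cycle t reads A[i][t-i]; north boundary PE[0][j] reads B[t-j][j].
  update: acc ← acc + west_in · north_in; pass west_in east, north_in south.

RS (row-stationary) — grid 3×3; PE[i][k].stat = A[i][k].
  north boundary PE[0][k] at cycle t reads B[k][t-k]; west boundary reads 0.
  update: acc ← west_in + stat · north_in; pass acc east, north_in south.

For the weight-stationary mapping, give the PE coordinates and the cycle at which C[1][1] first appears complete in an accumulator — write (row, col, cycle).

WS — PE[2][1] is where C[1][1] collects:
  t=0 PE[2][1]: acc=0 h=0 v=0
  t=1 PE[2][1]: acc=0 h=0 v=0
  t=2 PE[2][1]: acc=0 h=0 v=0
  t=3 PE[2][1]: acc=74 h=4 v=74
  t=4 PE[2][1]: acc=58 h=4 v=58

(row, col, cycle) = (2, 1, 4)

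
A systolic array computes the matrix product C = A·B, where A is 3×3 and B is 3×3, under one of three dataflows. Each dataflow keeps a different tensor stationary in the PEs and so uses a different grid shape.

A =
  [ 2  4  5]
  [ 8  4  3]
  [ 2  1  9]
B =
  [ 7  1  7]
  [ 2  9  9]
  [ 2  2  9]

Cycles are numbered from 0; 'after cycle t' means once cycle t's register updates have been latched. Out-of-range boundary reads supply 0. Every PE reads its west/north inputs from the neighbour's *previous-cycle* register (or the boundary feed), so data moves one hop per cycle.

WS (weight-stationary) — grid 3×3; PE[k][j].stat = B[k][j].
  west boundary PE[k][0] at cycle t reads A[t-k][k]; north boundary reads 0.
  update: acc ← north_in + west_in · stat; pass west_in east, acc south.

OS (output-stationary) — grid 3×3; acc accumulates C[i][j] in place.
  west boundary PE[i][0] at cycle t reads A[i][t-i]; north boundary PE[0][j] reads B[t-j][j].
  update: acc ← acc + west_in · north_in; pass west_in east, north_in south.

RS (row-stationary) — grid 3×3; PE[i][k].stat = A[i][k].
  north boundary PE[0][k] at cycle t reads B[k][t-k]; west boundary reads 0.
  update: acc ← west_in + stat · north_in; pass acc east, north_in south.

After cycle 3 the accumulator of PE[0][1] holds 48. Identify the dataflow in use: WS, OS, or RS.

dataflow = OS

WS (3×3 grid), PE[0][1]:
  cycle 0: PE[0][1] → acc 0, east 0, south 0
  cycle 1: PE[0][1] → acc 2, east 2, south 2
  cycle 2: PE[0][1] → acc 8, east 8, south 8
  cycle 3: PE[0][1] → acc 2, east 2, south 2
OS (3×3 grid), PE[0][1]:
  cycle 0: PE[0][1] → acc 0, east 0, south 0
  cycle 1: PE[0][1] → acc 2, east 2, south 1
  cycle 2: PE[0][1] → acc 38, east 4, south 9
  cycle 3: PE[0][1] → acc 48, east 5, south 2
RS (3×3 grid), PE[0][1]:
  cycle 0: PE[0][1] → acc 0, east 0, south 0
  cycle 1: PE[0][1] → acc 22, east 22, south 2
  cycle 2: PE[0][1] → acc 38, east 38, south 9
  cycle 3: PE[0][1] → acc 50, east 50, south 9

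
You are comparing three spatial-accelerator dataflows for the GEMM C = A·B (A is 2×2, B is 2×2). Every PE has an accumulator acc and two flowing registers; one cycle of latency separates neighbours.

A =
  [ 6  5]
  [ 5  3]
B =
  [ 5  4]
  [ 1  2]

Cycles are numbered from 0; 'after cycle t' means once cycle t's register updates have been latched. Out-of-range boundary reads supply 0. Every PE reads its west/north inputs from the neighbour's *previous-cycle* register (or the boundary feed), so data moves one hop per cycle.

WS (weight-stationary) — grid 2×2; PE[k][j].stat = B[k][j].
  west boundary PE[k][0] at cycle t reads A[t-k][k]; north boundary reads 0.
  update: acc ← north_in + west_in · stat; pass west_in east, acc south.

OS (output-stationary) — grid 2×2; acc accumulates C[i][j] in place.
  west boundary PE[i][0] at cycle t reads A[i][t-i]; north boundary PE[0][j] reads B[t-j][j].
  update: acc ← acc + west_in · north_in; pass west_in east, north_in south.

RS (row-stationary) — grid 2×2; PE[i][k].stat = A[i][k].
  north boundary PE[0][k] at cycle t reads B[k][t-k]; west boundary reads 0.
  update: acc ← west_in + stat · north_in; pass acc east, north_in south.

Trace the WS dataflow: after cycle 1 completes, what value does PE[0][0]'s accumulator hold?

WS on a 2×2 grid — tracing PE[0][0] and its feeders:
  0: (0,0).acc=30  regs=<6,30>
  1: (0,0).acc=25  regs=<5,25>

PE[0][0].acc = 25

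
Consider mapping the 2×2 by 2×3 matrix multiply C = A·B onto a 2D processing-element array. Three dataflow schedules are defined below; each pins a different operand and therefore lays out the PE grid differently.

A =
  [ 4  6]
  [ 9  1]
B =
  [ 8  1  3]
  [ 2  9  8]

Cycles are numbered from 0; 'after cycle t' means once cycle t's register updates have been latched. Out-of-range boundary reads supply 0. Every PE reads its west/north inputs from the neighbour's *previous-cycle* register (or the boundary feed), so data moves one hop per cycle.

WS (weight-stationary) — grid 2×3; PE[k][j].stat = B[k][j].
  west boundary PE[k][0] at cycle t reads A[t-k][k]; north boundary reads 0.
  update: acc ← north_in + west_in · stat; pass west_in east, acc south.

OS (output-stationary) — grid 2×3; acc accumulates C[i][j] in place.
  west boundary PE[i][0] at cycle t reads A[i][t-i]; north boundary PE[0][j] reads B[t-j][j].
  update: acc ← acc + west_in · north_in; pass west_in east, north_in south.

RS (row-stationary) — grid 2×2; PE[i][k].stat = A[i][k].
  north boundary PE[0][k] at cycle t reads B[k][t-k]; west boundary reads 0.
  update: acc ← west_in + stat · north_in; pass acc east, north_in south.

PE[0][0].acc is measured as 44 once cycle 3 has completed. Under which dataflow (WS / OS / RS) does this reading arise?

Under WS (2×3), PE[0][0]:
  after 0 — PE[0][0] acc=32, pass-E 4, pass-S 32
  after 1 — PE[0][0] acc=72, pass-E 9, pass-S 72
  after 2 — PE[0][0] acc=0, pass-E 0, pass-S 0
  after 3 — PE[0][0] acc=0, pass-E 0, pass-S 0
Under OS (2×3), PE[0][0]:
  after 0 — PE[0][0] acc=32, pass-E 4, pass-S 8
  after 1 — PE[0][0] acc=44, pass-E 6, pass-S 2
  after 2 — PE[0][0] acc=44, pass-E 0, pass-S 0
  after 3 — PE[0][0] acc=44, pass-E 0, pass-S 0
Under RS (2×2), PE[0][0]:
  after 0 — PE[0][0] acc=32, pass-E 32, pass-S 8
  after 1 — PE[0][0] acc=4, pass-E 4, pass-S 1
  after 2 — PE[0][0] acc=12, pass-E 12, pass-S 3
  after 3 — PE[0][0] acc=0, pass-E 0, pass-S 0

dataflow = OS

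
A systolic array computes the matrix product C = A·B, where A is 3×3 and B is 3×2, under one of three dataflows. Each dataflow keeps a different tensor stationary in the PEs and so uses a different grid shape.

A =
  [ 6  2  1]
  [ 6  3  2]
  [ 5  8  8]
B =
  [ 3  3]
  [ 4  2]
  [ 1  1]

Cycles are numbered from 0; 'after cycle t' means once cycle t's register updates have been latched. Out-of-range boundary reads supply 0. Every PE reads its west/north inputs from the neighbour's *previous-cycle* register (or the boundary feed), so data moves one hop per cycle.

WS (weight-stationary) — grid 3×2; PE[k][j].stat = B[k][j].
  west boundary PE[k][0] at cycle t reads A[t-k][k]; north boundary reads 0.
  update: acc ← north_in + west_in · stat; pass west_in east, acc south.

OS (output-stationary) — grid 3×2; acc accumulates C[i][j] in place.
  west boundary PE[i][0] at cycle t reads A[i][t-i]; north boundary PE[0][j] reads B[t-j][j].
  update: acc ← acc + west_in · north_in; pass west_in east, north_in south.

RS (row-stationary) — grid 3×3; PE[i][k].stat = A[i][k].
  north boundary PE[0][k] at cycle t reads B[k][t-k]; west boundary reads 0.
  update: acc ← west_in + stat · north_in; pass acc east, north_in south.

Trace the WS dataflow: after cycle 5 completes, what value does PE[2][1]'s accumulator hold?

WS 3×2: PE[2][1] cycle-by-cycle (with neighbour feeds):
  step 0 · PE1,1: acc=0; fwd→0 fwd↓0
  step 0 · PE2,0: acc=0; fwd→0 fwd↓0
  step 0 · PE2,1: acc=0; fwd→0 fwd↓0
  step 1 · PE1,1: acc=0; fwd→0 fwd↓0
  step 1 · PE2,0: acc=0; fwd→0 fwd↓0
  step 1 · PE2,1: acc=0; fwd→0 fwd↓0
  step 2 · PE1,1: acc=22; fwd→2 fwd↓22
  step 2 · PE2,0: acc=27; fwd→1 fwd↓27
  step 2 · PE2,1: acc=0; fwd→0 fwd↓0
  step 3 · PE1,1: acc=24; fwd→3 fwd↓24
  step 3 · PE2,0: acc=32; fwd→2 fwd↓32
  step 3 · PE2,1: acc=23; fwd→1 fwd↓23
  step 4 · PE1,1: acc=31; fwd→8 fwd↓31
  step 4 · PE2,0: acc=55; fwd→8 fwd↓55
  step 4 · PE2,1: acc=26; fwd→2 fwd↓26
  step 5 · PE1,1: acc=0; fwd→0 fwd↓0
  step 5 · PE2,0: acc=0; fwd→0 fwd↓0
  step 5 · PE2,1: acc=39; fwd→8 fwd↓39

PE[2][1].acc = 39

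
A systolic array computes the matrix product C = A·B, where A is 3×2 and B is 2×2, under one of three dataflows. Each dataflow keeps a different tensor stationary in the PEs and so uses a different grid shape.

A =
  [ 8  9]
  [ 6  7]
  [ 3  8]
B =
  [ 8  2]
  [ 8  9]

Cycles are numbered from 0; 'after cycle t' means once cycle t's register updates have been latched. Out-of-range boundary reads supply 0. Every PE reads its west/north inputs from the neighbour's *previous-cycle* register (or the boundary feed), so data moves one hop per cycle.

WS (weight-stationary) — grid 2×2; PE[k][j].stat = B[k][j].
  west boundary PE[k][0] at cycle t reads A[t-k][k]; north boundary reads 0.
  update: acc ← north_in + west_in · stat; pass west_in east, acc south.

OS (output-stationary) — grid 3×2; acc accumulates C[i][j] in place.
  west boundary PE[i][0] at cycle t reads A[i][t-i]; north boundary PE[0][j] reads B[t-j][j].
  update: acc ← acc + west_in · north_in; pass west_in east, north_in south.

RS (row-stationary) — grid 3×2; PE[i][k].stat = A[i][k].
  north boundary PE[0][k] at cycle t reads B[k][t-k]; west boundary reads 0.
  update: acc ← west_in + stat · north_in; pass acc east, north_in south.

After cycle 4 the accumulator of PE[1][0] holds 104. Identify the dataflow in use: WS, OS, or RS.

— WS: 2×2; PE[1][0] trace:
  @0  [1,0]  acc 0  |  →0  ↓0
  @1  [1,0]  acc 136  |  →9  ↓136
  @2  [1,0]  acc 104  |  →7  ↓104
  @3  [1,0]  acc 88  |  →8  ↓88
  @4  [1,0]  acc 0  |  →0  ↓0
— OS: 3×2; PE[1][0] trace:
  @0  [1,0]  acc 0  |  →0  ↓0
  @1  [1,0]  acc 48  |  →6  ↓8
  @2  [1,0]  acc 104  |  →7  ↓8
  @3  [1,0]  acc 104  |  →0  ↓0
  @4  [1,0]  acc 104  |  →0  ↓0
— RS: 3×2; PE[1][0] trace:
  @0  [1,0]  acc 0  |  →0  ↓0
  @1  [1,0]  acc 48  |  →48  ↓8
  @2  [1,0]  acc 12  |  →12  ↓2
  @3  [1,0]  acc 0  |  →0  ↓0
  @4  [1,0]  acc 0  |  →0  ↓0

dataflow = OS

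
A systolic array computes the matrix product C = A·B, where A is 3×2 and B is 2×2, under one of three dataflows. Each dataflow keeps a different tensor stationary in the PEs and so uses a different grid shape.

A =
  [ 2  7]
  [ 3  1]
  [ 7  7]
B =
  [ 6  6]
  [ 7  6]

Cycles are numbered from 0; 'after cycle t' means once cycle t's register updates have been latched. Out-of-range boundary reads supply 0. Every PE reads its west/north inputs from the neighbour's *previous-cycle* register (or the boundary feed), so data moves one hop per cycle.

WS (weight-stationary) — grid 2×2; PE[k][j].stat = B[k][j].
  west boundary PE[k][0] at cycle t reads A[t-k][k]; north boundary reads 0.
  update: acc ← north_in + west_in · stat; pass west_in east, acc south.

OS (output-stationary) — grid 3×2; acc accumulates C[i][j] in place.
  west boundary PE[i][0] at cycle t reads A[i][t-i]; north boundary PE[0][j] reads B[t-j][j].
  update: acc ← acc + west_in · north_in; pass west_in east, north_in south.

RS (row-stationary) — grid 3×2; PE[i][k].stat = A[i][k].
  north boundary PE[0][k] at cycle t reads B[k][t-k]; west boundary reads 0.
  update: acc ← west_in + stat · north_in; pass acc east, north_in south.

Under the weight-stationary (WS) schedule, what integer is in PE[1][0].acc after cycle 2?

PE[1][0].acc = 25

Tracing WS — 2×2 array, target PE[1][0]:
  after 0 — PE[0][0] acc=12, pass-E 2, pass-S 12
  after 0 — PE[1][0] acc=0, pass-E 0, pass-S 0
  after 1 — PE[0][0] acc=18, pass-E 3, pass-S 18
  after 1 — PE[1][0] acc=61, pass-E 7, pass-S 61
  after 2 — PE[0][0] acc=42, pass-E 7, pass-S 42
  after 2 — PE[1][0] acc=25, pass-E 1, pass-S 25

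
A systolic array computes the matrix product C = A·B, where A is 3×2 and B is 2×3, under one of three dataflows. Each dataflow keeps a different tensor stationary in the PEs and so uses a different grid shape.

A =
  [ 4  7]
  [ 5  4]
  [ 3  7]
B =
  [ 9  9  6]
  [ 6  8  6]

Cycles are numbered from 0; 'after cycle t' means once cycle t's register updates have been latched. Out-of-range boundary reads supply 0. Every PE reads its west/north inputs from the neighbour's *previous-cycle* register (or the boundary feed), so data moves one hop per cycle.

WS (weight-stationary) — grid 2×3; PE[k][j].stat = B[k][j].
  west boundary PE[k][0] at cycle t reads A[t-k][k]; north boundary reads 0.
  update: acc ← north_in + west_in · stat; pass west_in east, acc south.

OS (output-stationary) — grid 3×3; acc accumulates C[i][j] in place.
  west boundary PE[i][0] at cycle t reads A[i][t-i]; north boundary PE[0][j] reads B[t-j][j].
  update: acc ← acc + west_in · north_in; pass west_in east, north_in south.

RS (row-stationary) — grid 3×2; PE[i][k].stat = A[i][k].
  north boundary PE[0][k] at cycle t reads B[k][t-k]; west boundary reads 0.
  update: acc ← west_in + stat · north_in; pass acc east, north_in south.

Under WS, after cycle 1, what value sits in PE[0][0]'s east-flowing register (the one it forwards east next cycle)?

register = 5

Tracing WS — 2×3 array, target PE[0][0]:
  t=0 PE[0][0]: acc=36 h=4 v=36
  t=1 PE[0][0]: acc=45 h=5 v=45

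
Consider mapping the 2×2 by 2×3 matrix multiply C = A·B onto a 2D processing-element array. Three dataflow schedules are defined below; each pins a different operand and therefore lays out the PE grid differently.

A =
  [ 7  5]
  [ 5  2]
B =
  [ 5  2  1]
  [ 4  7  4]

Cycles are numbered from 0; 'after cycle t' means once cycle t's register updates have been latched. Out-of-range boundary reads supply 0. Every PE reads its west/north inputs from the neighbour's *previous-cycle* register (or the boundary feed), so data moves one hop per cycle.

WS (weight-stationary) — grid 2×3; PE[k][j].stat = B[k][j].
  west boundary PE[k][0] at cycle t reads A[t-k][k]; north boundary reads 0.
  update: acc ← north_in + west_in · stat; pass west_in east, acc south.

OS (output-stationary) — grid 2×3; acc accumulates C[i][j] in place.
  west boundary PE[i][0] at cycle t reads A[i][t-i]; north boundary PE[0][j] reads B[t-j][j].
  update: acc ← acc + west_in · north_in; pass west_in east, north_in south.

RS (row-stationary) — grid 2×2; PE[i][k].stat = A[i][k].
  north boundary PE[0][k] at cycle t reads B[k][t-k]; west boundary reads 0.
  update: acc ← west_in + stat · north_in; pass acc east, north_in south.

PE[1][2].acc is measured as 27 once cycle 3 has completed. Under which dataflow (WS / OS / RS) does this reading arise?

dataflow = WS

— WS: 2×3; PE[1][2] trace:
  c0 r1c2: 0 / 0 / 0
  c1 r1c2: 0 / 0 / 0
  c2 r1c2: 0 / 0 / 0
  c3 r1c2: 27 / 5 / 27
— OS: 2×3; PE[1][2] trace:
  c0 r1c2: 0 / 0 / 0
  c1 r1c2: 0 / 0 / 0
  c2 r1c2: 0 / 0 / 0
  c3 r1c2: 5 / 5 / 1
RS (2×2): PE[1][2] does not exist.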